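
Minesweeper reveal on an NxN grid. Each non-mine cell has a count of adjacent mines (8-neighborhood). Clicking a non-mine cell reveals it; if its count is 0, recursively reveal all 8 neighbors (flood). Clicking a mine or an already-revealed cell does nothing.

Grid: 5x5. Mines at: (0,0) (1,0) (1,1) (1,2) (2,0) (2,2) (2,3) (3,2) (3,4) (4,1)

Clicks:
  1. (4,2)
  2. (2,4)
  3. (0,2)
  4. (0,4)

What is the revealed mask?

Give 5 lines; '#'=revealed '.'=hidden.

Answer: ..###
...##
....#
.....
..#..

Derivation:
Click 1 (4,2) count=2: revealed 1 new [(4,2)] -> total=1
Click 2 (2,4) count=2: revealed 1 new [(2,4)] -> total=2
Click 3 (0,2) count=2: revealed 1 new [(0,2)] -> total=3
Click 4 (0,4) count=0: revealed 4 new [(0,3) (0,4) (1,3) (1,4)] -> total=7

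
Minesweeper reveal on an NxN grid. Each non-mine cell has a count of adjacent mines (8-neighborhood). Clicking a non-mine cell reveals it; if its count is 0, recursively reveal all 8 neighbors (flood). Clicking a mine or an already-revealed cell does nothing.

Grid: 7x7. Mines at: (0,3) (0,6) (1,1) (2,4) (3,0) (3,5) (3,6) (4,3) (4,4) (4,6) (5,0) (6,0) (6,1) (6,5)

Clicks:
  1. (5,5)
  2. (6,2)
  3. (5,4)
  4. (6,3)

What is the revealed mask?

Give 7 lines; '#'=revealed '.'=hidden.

Answer: .......
.......
.......
.......
.......
..####.
..###..

Derivation:
Click 1 (5,5) count=3: revealed 1 new [(5,5)] -> total=1
Click 2 (6,2) count=1: revealed 1 new [(6,2)] -> total=2
Click 3 (5,4) count=3: revealed 1 new [(5,4)] -> total=3
Click 4 (6,3) count=0: revealed 4 new [(5,2) (5,3) (6,3) (6,4)] -> total=7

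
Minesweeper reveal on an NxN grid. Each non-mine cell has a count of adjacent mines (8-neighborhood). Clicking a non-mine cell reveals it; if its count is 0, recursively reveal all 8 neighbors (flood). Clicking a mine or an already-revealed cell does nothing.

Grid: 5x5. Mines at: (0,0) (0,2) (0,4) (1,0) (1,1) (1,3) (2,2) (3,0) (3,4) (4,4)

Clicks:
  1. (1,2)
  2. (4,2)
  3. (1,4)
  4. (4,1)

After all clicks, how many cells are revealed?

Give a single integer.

Click 1 (1,2) count=4: revealed 1 new [(1,2)] -> total=1
Click 2 (4,2) count=0: revealed 6 new [(3,1) (3,2) (3,3) (4,1) (4,2) (4,3)] -> total=7
Click 3 (1,4) count=2: revealed 1 new [(1,4)] -> total=8
Click 4 (4,1) count=1: revealed 0 new [(none)] -> total=8

Answer: 8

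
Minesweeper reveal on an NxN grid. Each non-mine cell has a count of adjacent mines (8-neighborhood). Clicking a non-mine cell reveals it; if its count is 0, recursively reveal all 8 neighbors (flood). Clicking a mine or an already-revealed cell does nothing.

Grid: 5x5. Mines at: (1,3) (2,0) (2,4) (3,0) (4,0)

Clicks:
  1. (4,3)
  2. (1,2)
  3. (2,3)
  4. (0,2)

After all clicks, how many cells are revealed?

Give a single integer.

Click 1 (4,3) count=0: revealed 11 new [(2,1) (2,2) (2,3) (3,1) (3,2) (3,3) (3,4) (4,1) (4,2) (4,3) (4,4)] -> total=11
Click 2 (1,2) count=1: revealed 1 new [(1,2)] -> total=12
Click 3 (2,3) count=2: revealed 0 new [(none)] -> total=12
Click 4 (0,2) count=1: revealed 1 new [(0,2)] -> total=13

Answer: 13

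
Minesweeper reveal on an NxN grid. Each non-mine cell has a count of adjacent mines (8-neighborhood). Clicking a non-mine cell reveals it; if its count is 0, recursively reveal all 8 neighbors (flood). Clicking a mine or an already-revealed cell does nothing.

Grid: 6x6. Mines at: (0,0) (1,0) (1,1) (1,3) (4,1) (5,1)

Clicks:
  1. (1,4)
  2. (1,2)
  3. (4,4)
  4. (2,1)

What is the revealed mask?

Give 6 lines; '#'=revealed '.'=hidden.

Click 1 (1,4) count=1: revealed 1 new [(1,4)] -> total=1
Click 2 (1,2) count=2: revealed 1 new [(1,2)] -> total=2
Click 3 (4,4) count=0: revealed 19 new [(0,4) (0,5) (1,5) (2,2) (2,3) (2,4) (2,5) (3,2) (3,3) (3,4) (3,5) (4,2) (4,3) (4,4) (4,5) (5,2) (5,3) (5,4) (5,5)] -> total=21
Click 4 (2,1) count=2: revealed 1 new [(2,1)] -> total=22

Answer: ....##
..#.##
.#####
..####
..####
..####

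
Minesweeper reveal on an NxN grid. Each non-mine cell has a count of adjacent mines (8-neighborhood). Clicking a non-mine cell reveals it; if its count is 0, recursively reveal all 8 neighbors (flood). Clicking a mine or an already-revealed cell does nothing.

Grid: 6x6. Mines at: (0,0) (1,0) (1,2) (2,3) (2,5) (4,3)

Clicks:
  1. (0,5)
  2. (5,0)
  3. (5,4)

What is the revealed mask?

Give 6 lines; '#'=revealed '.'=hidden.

Answer: ...###
...###
###...
###...
###...
###.#.

Derivation:
Click 1 (0,5) count=0: revealed 6 new [(0,3) (0,4) (0,5) (1,3) (1,4) (1,5)] -> total=6
Click 2 (5,0) count=0: revealed 12 new [(2,0) (2,1) (2,2) (3,0) (3,1) (3,2) (4,0) (4,1) (4,2) (5,0) (5,1) (5,2)] -> total=18
Click 3 (5,4) count=1: revealed 1 new [(5,4)] -> total=19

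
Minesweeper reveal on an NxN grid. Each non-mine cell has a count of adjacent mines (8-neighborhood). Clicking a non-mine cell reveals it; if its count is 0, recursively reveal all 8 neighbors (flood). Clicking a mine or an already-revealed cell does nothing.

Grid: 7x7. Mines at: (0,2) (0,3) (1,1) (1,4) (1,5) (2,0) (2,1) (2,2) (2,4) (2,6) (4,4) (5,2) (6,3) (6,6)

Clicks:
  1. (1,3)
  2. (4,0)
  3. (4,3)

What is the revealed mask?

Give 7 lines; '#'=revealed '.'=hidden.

Answer: .......
...#...
.......
##.....
##.#...
##.....
##.....

Derivation:
Click 1 (1,3) count=5: revealed 1 new [(1,3)] -> total=1
Click 2 (4,0) count=0: revealed 8 new [(3,0) (3,1) (4,0) (4,1) (5,0) (5,1) (6,0) (6,1)] -> total=9
Click 3 (4,3) count=2: revealed 1 new [(4,3)] -> total=10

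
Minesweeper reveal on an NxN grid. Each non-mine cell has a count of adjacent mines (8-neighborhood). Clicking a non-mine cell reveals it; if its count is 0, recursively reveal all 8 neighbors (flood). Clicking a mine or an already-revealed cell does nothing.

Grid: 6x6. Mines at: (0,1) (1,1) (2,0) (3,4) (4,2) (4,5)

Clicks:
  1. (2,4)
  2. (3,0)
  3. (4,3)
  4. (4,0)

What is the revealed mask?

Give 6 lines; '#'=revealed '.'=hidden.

Answer: ......
......
....#.
##....
##.#..
##....

Derivation:
Click 1 (2,4) count=1: revealed 1 new [(2,4)] -> total=1
Click 2 (3,0) count=1: revealed 1 new [(3,0)] -> total=2
Click 3 (4,3) count=2: revealed 1 new [(4,3)] -> total=3
Click 4 (4,0) count=0: revealed 5 new [(3,1) (4,0) (4,1) (5,0) (5,1)] -> total=8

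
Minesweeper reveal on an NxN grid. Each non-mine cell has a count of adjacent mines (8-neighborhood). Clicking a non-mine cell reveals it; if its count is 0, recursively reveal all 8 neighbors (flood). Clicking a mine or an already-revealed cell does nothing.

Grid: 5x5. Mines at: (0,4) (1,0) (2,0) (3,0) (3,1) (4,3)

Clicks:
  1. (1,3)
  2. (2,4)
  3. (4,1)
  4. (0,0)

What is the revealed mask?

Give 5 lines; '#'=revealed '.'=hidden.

Click 1 (1,3) count=1: revealed 1 new [(1,3)] -> total=1
Click 2 (2,4) count=0: revealed 13 new [(0,1) (0,2) (0,3) (1,1) (1,2) (1,4) (2,1) (2,2) (2,3) (2,4) (3,2) (3,3) (3,4)] -> total=14
Click 3 (4,1) count=2: revealed 1 new [(4,1)] -> total=15
Click 4 (0,0) count=1: revealed 1 new [(0,0)] -> total=16

Answer: ####.
.####
.####
..###
.#...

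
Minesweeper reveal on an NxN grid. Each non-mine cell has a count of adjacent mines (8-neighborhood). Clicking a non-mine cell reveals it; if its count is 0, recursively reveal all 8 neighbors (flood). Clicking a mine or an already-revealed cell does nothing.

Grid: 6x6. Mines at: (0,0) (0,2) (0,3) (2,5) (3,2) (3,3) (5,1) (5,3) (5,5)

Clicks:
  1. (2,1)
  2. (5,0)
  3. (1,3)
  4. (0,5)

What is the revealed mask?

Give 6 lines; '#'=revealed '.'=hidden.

Answer: ....##
...###
.#....
......
......
#.....

Derivation:
Click 1 (2,1) count=1: revealed 1 new [(2,1)] -> total=1
Click 2 (5,0) count=1: revealed 1 new [(5,0)] -> total=2
Click 3 (1,3) count=2: revealed 1 new [(1,3)] -> total=3
Click 4 (0,5) count=0: revealed 4 new [(0,4) (0,5) (1,4) (1,5)] -> total=7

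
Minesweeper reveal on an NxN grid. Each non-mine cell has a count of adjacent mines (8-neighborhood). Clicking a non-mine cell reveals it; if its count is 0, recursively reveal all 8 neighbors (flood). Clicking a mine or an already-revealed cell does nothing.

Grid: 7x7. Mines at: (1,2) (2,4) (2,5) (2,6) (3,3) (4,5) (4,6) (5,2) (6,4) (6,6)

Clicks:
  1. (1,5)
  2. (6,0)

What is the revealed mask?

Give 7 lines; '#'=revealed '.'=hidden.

Click 1 (1,5) count=3: revealed 1 new [(1,5)] -> total=1
Click 2 (6,0) count=0: revealed 17 new [(0,0) (0,1) (1,0) (1,1) (2,0) (2,1) (2,2) (3,0) (3,1) (3,2) (4,0) (4,1) (4,2) (5,0) (5,1) (6,0) (6,1)] -> total=18

Answer: ##.....
##...#.
###....
###....
###....
##.....
##.....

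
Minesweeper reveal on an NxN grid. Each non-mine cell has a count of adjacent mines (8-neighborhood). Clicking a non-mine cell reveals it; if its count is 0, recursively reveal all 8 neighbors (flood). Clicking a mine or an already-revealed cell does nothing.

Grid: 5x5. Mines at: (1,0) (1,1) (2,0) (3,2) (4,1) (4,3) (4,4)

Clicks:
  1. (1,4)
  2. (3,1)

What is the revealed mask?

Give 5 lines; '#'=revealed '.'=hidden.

Answer: ..###
..###
..###
.#.##
.....

Derivation:
Click 1 (1,4) count=0: revealed 11 new [(0,2) (0,3) (0,4) (1,2) (1,3) (1,4) (2,2) (2,3) (2,4) (3,3) (3,4)] -> total=11
Click 2 (3,1) count=3: revealed 1 new [(3,1)] -> total=12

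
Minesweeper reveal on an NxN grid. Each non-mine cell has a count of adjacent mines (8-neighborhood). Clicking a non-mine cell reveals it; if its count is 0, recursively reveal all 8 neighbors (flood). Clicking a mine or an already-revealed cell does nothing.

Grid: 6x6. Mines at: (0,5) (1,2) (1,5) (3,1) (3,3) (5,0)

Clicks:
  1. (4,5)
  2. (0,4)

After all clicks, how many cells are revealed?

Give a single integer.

Answer: 15

Derivation:
Click 1 (4,5) count=0: revealed 14 new [(2,4) (2,5) (3,4) (3,5) (4,1) (4,2) (4,3) (4,4) (4,5) (5,1) (5,2) (5,3) (5,4) (5,5)] -> total=14
Click 2 (0,4) count=2: revealed 1 new [(0,4)] -> total=15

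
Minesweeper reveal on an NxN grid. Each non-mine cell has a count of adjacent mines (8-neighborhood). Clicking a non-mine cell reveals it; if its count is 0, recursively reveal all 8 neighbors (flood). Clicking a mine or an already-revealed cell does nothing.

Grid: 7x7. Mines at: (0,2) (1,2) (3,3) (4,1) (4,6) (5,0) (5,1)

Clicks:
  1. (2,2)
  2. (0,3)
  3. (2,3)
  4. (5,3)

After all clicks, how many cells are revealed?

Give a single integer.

Click 1 (2,2) count=2: revealed 1 new [(2,2)] -> total=1
Click 2 (0,3) count=2: revealed 1 new [(0,3)] -> total=2
Click 3 (2,3) count=2: revealed 1 new [(2,3)] -> total=3
Click 4 (5,3) count=0: revealed 14 new [(4,2) (4,3) (4,4) (4,5) (5,2) (5,3) (5,4) (5,5) (5,6) (6,2) (6,3) (6,4) (6,5) (6,6)] -> total=17

Answer: 17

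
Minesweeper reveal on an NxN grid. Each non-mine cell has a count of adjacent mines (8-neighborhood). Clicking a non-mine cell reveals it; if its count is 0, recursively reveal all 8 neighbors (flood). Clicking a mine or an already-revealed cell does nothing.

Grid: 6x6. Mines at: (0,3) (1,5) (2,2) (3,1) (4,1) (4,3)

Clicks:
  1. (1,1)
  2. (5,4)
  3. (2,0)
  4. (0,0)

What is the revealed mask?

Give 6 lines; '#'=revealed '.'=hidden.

Answer: ###...
###...
##....
......
......
....#.

Derivation:
Click 1 (1,1) count=1: revealed 1 new [(1,1)] -> total=1
Click 2 (5,4) count=1: revealed 1 new [(5,4)] -> total=2
Click 3 (2,0) count=1: revealed 1 new [(2,0)] -> total=3
Click 4 (0,0) count=0: revealed 6 new [(0,0) (0,1) (0,2) (1,0) (1,2) (2,1)] -> total=9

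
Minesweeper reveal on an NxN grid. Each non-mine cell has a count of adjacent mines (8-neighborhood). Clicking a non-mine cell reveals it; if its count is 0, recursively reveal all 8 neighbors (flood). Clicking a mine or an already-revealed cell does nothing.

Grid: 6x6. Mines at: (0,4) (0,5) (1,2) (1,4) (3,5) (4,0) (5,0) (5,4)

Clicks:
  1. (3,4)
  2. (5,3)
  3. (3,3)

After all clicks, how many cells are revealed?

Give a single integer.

Answer: 15

Derivation:
Click 1 (3,4) count=1: revealed 1 new [(3,4)] -> total=1
Click 2 (5,3) count=1: revealed 1 new [(5,3)] -> total=2
Click 3 (3,3) count=0: revealed 13 new [(2,1) (2,2) (2,3) (2,4) (3,1) (3,2) (3,3) (4,1) (4,2) (4,3) (4,4) (5,1) (5,2)] -> total=15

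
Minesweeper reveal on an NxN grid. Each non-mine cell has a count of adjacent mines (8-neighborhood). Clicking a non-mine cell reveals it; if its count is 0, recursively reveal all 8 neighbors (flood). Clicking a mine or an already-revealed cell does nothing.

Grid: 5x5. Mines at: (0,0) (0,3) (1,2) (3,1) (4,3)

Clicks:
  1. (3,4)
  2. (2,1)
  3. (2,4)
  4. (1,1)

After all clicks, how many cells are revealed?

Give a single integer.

Answer: 8

Derivation:
Click 1 (3,4) count=1: revealed 1 new [(3,4)] -> total=1
Click 2 (2,1) count=2: revealed 1 new [(2,1)] -> total=2
Click 3 (2,4) count=0: revealed 5 new [(1,3) (1,4) (2,3) (2,4) (3,3)] -> total=7
Click 4 (1,1) count=2: revealed 1 new [(1,1)] -> total=8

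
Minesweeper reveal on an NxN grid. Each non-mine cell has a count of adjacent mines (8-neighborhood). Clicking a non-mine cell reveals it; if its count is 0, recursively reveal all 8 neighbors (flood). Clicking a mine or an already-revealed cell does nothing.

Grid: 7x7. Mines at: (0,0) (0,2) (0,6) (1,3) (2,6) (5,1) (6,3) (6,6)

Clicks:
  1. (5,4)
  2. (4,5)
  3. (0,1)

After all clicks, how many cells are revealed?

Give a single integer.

Click 1 (5,4) count=1: revealed 1 new [(5,4)] -> total=1
Click 2 (4,5) count=0: revealed 27 new [(1,0) (1,1) (1,2) (2,0) (2,1) (2,2) (2,3) (2,4) (2,5) (3,0) (3,1) (3,2) (3,3) (3,4) (3,5) (3,6) (4,0) (4,1) (4,2) (4,3) (4,4) (4,5) (4,6) (5,2) (5,3) (5,5) (5,6)] -> total=28
Click 3 (0,1) count=2: revealed 1 new [(0,1)] -> total=29

Answer: 29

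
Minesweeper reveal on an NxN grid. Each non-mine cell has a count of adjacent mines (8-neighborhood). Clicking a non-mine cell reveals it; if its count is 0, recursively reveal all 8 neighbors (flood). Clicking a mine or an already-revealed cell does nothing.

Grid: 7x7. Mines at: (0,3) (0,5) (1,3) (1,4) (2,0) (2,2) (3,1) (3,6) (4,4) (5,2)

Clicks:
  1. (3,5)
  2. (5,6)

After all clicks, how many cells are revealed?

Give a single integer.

Click 1 (3,5) count=2: revealed 1 new [(3,5)] -> total=1
Click 2 (5,6) count=0: revealed 10 new [(4,5) (4,6) (5,3) (5,4) (5,5) (5,6) (6,3) (6,4) (6,5) (6,6)] -> total=11

Answer: 11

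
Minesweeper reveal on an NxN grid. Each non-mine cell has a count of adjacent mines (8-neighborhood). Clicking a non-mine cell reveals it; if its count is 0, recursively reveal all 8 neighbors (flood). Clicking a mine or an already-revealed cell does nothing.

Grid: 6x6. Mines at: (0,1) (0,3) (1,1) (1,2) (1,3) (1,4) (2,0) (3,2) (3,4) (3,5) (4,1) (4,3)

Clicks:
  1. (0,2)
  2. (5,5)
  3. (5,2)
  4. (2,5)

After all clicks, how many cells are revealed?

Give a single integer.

Click 1 (0,2) count=5: revealed 1 new [(0,2)] -> total=1
Click 2 (5,5) count=0: revealed 4 new [(4,4) (4,5) (5,4) (5,5)] -> total=5
Click 3 (5,2) count=2: revealed 1 new [(5,2)] -> total=6
Click 4 (2,5) count=3: revealed 1 new [(2,5)] -> total=7

Answer: 7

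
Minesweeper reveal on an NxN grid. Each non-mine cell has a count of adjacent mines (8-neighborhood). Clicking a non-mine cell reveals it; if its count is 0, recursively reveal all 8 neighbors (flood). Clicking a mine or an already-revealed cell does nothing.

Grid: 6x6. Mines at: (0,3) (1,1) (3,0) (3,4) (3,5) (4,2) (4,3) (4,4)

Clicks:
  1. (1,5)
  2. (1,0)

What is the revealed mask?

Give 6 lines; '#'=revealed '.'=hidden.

Answer: ....##
#...##
....##
......
......
......

Derivation:
Click 1 (1,5) count=0: revealed 6 new [(0,4) (0,5) (1,4) (1,5) (2,4) (2,5)] -> total=6
Click 2 (1,0) count=1: revealed 1 new [(1,0)] -> total=7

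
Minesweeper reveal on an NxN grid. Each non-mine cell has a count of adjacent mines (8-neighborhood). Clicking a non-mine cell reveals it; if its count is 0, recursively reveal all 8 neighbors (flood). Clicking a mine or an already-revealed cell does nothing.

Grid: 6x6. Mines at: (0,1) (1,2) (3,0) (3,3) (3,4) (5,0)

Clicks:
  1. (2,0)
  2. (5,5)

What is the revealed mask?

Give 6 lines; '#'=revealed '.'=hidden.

Click 1 (2,0) count=1: revealed 1 new [(2,0)] -> total=1
Click 2 (5,5) count=0: revealed 10 new [(4,1) (4,2) (4,3) (4,4) (4,5) (5,1) (5,2) (5,3) (5,4) (5,5)] -> total=11

Answer: ......
......
#.....
......
.#####
.#####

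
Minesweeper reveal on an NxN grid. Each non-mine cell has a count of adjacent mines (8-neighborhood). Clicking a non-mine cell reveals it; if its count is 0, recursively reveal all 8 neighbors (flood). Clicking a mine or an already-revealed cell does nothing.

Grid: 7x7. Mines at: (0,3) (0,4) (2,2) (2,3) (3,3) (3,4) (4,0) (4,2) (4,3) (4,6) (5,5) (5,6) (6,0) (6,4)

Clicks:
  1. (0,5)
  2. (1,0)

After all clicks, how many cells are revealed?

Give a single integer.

Answer: 11

Derivation:
Click 1 (0,5) count=1: revealed 1 new [(0,5)] -> total=1
Click 2 (1,0) count=0: revealed 10 new [(0,0) (0,1) (0,2) (1,0) (1,1) (1,2) (2,0) (2,1) (3,0) (3,1)] -> total=11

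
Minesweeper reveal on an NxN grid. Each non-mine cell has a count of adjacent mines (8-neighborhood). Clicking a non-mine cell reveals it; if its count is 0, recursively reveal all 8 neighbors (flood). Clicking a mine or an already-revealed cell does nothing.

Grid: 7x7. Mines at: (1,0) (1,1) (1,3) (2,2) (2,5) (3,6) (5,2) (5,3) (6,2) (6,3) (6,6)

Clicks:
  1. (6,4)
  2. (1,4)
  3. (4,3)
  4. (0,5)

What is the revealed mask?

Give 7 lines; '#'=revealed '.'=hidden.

Click 1 (6,4) count=2: revealed 1 new [(6,4)] -> total=1
Click 2 (1,4) count=2: revealed 1 new [(1,4)] -> total=2
Click 3 (4,3) count=2: revealed 1 new [(4,3)] -> total=3
Click 4 (0,5) count=0: revealed 5 new [(0,4) (0,5) (0,6) (1,5) (1,6)] -> total=8

Answer: ....###
....###
.......
.......
...#...
.......
....#..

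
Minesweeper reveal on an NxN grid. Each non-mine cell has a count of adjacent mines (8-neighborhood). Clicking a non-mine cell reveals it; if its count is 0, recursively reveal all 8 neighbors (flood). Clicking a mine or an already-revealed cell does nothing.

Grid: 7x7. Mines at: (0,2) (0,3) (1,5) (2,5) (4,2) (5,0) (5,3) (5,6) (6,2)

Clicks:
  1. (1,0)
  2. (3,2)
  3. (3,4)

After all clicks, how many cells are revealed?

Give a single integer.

Answer: 19

Derivation:
Click 1 (1,0) count=0: revealed 19 new [(0,0) (0,1) (1,0) (1,1) (1,2) (1,3) (1,4) (2,0) (2,1) (2,2) (2,3) (2,4) (3,0) (3,1) (3,2) (3,3) (3,4) (4,0) (4,1)] -> total=19
Click 2 (3,2) count=1: revealed 0 new [(none)] -> total=19
Click 3 (3,4) count=1: revealed 0 new [(none)] -> total=19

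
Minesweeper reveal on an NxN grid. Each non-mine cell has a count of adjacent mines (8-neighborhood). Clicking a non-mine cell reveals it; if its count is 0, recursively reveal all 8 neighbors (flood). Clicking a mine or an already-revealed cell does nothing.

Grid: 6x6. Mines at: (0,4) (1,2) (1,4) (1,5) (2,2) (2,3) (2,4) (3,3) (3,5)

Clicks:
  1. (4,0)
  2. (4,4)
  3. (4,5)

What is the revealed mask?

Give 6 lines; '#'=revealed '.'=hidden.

Click 1 (4,0) count=0: revealed 21 new [(0,0) (0,1) (1,0) (1,1) (2,0) (2,1) (3,0) (3,1) (3,2) (4,0) (4,1) (4,2) (4,3) (4,4) (4,5) (5,0) (5,1) (5,2) (5,3) (5,4) (5,5)] -> total=21
Click 2 (4,4) count=2: revealed 0 new [(none)] -> total=21
Click 3 (4,5) count=1: revealed 0 new [(none)] -> total=21

Answer: ##....
##....
##....
###...
######
######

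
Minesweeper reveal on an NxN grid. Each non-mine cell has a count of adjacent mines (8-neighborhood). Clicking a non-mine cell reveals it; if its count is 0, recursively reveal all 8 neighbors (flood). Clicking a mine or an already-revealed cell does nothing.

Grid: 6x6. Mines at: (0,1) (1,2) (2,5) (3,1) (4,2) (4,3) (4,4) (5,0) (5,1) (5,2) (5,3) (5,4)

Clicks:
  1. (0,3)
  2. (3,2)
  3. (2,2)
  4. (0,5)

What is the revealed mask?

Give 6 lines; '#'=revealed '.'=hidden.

Click 1 (0,3) count=1: revealed 1 new [(0,3)] -> total=1
Click 2 (3,2) count=3: revealed 1 new [(3,2)] -> total=2
Click 3 (2,2) count=2: revealed 1 new [(2,2)] -> total=3
Click 4 (0,5) count=0: revealed 5 new [(0,4) (0,5) (1,3) (1,4) (1,5)] -> total=8

Answer: ...###
...###
..#...
..#...
......
......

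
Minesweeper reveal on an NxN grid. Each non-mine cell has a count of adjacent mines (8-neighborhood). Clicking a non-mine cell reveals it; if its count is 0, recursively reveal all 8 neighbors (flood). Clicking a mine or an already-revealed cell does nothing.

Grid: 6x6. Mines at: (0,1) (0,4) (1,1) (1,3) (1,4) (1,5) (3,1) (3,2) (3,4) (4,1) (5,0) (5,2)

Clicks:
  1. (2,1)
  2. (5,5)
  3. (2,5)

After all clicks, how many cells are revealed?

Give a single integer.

Answer: 8

Derivation:
Click 1 (2,1) count=3: revealed 1 new [(2,1)] -> total=1
Click 2 (5,5) count=0: revealed 6 new [(4,3) (4,4) (4,5) (5,3) (5,4) (5,5)] -> total=7
Click 3 (2,5) count=3: revealed 1 new [(2,5)] -> total=8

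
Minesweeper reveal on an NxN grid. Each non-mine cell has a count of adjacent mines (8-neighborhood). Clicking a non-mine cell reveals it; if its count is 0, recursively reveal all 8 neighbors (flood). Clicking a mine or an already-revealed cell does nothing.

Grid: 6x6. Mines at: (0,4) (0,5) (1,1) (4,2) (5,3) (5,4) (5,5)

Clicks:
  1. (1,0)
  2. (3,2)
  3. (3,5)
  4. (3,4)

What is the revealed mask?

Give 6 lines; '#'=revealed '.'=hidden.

Click 1 (1,0) count=1: revealed 1 new [(1,0)] -> total=1
Click 2 (3,2) count=1: revealed 1 new [(3,2)] -> total=2
Click 3 (3,5) count=0: revealed 14 new [(1,2) (1,3) (1,4) (1,5) (2,2) (2,3) (2,4) (2,5) (3,3) (3,4) (3,5) (4,3) (4,4) (4,5)] -> total=16
Click 4 (3,4) count=0: revealed 0 new [(none)] -> total=16

Answer: ......
#.####
..####
..####
...###
......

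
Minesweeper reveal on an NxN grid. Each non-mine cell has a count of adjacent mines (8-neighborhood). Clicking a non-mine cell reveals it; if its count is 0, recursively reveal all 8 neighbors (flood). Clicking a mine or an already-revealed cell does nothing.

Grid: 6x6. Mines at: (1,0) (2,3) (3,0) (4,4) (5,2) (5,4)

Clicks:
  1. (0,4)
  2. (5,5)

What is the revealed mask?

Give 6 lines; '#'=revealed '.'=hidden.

Answer: .#####
.#####
....##
....##
......
.....#

Derivation:
Click 1 (0,4) count=0: revealed 14 new [(0,1) (0,2) (0,3) (0,4) (0,5) (1,1) (1,2) (1,3) (1,4) (1,5) (2,4) (2,5) (3,4) (3,5)] -> total=14
Click 2 (5,5) count=2: revealed 1 new [(5,5)] -> total=15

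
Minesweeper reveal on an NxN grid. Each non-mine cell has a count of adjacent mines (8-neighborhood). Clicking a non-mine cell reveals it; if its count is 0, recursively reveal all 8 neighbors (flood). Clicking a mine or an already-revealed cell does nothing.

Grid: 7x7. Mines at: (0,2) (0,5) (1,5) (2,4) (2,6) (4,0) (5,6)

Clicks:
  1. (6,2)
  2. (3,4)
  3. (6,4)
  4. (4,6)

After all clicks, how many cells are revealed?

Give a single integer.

Answer: 34

Derivation:
Click 1 (6,2) count=0: revealed 33 new [(0,0) (0,1) (1,0) (1,1) (1,2) (1,3) (2,0) (2,1) (2,2) (2,3) (3,0) (3,1) (3,2) (3,3) (3,4) (3,5) (4,1) (4,2) (4,3) (4,4) (4,5) (5,0) (5,1) (5,2) (5,3) (5,4) (5,5) (6,0) (6,1) (6,2) (6,3) (6,4) (6,5)] -> total=33
Click 2 (3,4) count=1: revealed 0 new [(none)] -> total=33
Click 3 (6,4) count=0: revealed 0 new [(none)] -> total=33
Click 4 (4,6) count=1: revealed 1 new [(4,6)] -> total=34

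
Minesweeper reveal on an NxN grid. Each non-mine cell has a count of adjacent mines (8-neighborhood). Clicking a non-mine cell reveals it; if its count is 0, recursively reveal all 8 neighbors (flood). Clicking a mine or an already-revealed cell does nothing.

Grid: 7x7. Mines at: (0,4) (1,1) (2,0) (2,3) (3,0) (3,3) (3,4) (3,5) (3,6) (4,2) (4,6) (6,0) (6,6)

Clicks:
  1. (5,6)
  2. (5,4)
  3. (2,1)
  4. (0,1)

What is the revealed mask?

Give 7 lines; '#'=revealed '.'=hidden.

Click 1 (5,6) count=2: revealed 1 new [(5,6)] -> total=1
Click 2 (5,4) count=0: revealed 13 new [(4,3) (4,4) (4,5) (5,1) (5,2) (5,3) (5,4) (5,5) (6,1) (6,2) (6,3) (6,4) (6,5)] -> total=14
Click 3 (2,1) count=3: revealed 1 new [(2,1)] -> total=15
Click 4 (0,1) count=1: revealed 1 new [(0,1)] -> total=16

Answer: .#.....
.......
.#.....
.......
...###.
.######
.#####.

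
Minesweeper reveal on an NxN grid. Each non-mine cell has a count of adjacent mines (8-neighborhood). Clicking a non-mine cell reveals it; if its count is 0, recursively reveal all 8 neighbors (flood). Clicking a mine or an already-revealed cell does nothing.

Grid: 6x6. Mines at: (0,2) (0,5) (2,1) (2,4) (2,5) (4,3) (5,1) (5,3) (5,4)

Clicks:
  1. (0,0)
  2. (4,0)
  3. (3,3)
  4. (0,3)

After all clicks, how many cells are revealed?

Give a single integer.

Answer: 7

Derivation:
Click 1 (0,0) count=0: revealed 4 new [(0,0) (0,1) (1,0) (1,1)] -> total=4
Click 2 (4,0) count=1: revealed 1 new [(4,0)] -> total=5
Click 3 (3,3) count=2: revealed 1 new [(3,3)] -> total=6
Click 4 (0,3) count=1: revealed 1 new [(0,3)] -> total=7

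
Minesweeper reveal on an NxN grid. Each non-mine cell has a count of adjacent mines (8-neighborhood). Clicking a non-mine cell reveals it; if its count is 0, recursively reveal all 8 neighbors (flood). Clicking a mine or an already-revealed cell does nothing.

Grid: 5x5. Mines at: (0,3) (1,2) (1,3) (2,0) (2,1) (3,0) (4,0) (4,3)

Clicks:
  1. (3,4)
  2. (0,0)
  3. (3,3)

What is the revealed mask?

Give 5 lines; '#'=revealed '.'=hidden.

Click 1 (3,4) count=1: revealed 1 new [(3,4)] -> total=1
Click 2 (0,0) count=0: revealed 4 new [(0,0) (0,1) (1,0) (1,1)] -> total=5
Click 3 (3,3) count=1: revealed 1 new [(3,3)] -> total=6

Answer: ##...
##...
.....
...##
.....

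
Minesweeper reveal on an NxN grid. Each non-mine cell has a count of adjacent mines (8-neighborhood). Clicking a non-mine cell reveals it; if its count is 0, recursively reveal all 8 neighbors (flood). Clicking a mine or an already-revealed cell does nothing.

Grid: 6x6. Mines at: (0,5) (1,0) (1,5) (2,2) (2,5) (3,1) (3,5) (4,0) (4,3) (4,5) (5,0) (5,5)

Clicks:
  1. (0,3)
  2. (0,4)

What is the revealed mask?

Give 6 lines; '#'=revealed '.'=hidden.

Click 1 (0,3) count=0: revealed 8 new [(0,1) (0,2) (0,3) (0,4) (1,1) (1,2) (1,3) (1,4)] -> total=8
Click 2 (0,4) count=2: revealed 0 new [(none)] -> total=8

Answer: .####.
.####.
......
......
......
......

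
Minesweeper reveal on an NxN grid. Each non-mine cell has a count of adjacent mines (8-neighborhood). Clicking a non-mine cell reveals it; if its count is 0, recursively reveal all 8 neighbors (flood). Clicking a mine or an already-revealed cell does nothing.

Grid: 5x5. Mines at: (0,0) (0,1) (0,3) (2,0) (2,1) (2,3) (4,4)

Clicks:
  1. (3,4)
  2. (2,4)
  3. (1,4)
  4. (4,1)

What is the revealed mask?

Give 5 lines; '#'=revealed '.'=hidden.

Answer: .....
....#
....#
#####
####.

Derivation:
Click 1 (3,4) count=2: revealed 1 new [(3,4)] -> total=1
Click 2 (2,4) count=1: revealed 1 new [(2,4)] -> total=2
Click 3 (1,4) count=2: revealed 1 new [(1,4)] -> total=3
Click 4 (4,1) count=0: revealed 8 new [(3,0) (3,1) (3,2) (3,3) (4,0) (4,1) (4,2) (4,3)] -> total=11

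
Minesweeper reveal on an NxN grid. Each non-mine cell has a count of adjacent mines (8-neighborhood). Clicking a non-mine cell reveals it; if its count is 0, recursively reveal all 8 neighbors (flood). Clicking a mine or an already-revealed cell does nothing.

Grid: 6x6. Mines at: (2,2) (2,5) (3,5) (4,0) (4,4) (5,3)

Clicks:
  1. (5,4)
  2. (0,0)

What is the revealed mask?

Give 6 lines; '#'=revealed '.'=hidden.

Click 1 (5,4) count=2: revealed 1 new [(5,4)] -> total=1
Click 2 (0,0) count=0: revealed 16 new [(0,0) (0,1) (0,2) (0,3) (0,4) (0,5) (1,0) (1,1) (1,2) (1,3) (1,4) (1,5) (2,0) (2,1) (3,0) (3,1)] -> total=17

Answer: ######
######
##....
##....
......
....#.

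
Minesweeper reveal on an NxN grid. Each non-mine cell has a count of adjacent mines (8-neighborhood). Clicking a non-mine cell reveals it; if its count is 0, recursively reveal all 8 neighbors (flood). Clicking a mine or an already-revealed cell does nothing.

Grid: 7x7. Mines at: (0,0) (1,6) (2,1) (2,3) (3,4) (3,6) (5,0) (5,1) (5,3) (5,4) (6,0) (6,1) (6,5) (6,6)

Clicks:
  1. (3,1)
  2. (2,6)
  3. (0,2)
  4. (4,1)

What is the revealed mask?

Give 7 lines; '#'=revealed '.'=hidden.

Click 1 (3,1) count=1: revealed 1 new [(3,1)] -> total=1
Click 2 (2,6) count=2: revealed 1 new [(2,6)] -> total=2
Click 3 (0,2) count=0: revealed 10 new [(0,1) (0,2) (0,3) (0,4) (0,5) (1,1) (1,2) (1,3) (1,4) (1,5)] -> total=12
Click 4 (4,1) count=2: revealed 1 new [(4,1)] -> total=13

Answer: .#####.
.#####.
......#
.#.....
.#.....
.......
.......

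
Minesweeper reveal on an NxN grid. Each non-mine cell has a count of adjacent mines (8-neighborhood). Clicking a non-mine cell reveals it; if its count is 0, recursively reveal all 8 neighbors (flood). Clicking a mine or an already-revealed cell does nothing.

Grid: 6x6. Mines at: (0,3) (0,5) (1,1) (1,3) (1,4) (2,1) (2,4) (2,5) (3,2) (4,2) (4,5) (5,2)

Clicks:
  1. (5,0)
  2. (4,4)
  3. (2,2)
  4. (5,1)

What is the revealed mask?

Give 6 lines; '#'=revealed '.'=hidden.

Answer: ......
......
..#...
##....
##..#.
##....

Derivation:
Click 1 (5,0) count=0: revealed 6 new [(3,0) (3,1) (4,0) (4,1) (5,0) (5,1)] -> total=6
Click 2 (4,4) count=1: revealed 1 new [(4,4)] -> total=7
Click 3 (2,2) count=4: revealed 1 new [(2,2)] -> total=8
Click 4 (5,1) count=2: revealed 0 new [(none)] -> total=8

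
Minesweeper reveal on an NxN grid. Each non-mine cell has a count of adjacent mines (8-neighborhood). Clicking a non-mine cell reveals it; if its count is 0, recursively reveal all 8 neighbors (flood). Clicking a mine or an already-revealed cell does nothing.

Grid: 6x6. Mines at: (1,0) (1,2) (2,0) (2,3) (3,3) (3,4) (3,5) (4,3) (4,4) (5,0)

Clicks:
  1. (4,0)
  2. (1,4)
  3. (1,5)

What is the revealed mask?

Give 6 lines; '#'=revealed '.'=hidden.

Click 1 (4,0) count=1: revealed 1 new [(4,0)] -> total=1
Click 2 (1,4) count=1: revealed 1 new [(1,4)] -> total=2
Click 3 (1,5) count=0: revealed 7 new [(0,3) (0,4) (0,5) (1,3) (1,5) (2,4) (2,5)] -> total=9

Answer: ...###
...###
....##
......
#.....
......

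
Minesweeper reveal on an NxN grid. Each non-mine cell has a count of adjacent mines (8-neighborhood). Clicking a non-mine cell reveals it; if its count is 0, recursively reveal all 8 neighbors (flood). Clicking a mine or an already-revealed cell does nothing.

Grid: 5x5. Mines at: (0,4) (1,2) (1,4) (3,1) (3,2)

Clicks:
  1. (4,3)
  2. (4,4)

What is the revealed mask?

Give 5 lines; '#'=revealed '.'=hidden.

Answer: .....
.....
...##
...##
...##

Derivation:
Click 1 (4,3) count=1: revealed 1 new [(4,3)] -> total=1
Click 2 (4,4) count=0: revealed 5 new [(2,3) (2,4) (3,3) (3,4) (4,4)] -> total=6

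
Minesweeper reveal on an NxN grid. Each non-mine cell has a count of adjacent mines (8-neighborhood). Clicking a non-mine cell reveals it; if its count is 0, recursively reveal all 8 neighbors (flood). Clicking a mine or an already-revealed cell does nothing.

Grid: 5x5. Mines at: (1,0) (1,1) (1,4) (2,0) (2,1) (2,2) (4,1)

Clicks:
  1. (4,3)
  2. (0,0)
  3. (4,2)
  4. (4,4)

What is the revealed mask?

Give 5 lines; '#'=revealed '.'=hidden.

Answer: #....
.....
...##
..###
..###

Derivation:
Click 1 (4,3) count=0: revealed 8 new [(2,3) (2,4) (3,2) (3,3) (3,4) (4,2) (4,3) (4,4)] -> total=8
Click 2 (0,0) count=2: revealed 1 new [(0,0)] -> total=9
Click 3 (4,2) count=1: revealed 0 new [(none)] -> total=9
Click 4 (4,4) count=0: revealed 0 new [(none)] -> total=9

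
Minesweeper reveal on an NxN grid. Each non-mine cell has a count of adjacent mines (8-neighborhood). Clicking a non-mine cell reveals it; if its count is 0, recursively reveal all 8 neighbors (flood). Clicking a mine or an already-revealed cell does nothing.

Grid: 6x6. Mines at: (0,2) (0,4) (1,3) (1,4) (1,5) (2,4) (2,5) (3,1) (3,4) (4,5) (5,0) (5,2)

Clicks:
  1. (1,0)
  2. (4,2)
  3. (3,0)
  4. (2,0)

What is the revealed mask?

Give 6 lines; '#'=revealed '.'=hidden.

Answer: ##....
##....
##....
#.....
..#...
......

Derivation:
Click 1 (1,0) count=0: revealed 6 new [(0,0) (0,1) (1,0) (1,1) (2,0) (2,1)] -> total=6
Click 2 (4,2) count=2: revealed 1 new [(4,2)] -> total=7
Click 3 (3,0) count=1: revealed 1 new [(3,0)] -> total=8
Click 4 (2,0) count=1: revealed 0 new [(none)] -> total=8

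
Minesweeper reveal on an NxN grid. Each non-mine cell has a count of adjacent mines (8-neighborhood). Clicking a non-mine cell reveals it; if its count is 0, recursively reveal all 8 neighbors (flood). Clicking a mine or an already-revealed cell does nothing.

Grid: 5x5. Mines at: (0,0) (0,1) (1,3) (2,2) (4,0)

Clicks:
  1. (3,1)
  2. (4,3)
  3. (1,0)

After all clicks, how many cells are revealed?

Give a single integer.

Click 1 (3,1) count=2: revealed 1 new [(3,1)] -> total=1
Click 2 (4,3) count=0: revealed 9 new [(2,3) (2,4) (3,2) (3,3) (3,4) (4,1) (4,2) (4,3) (4,4)] -> total=10
Click 3 (1,0) count=2: revealed 1 new [(1,0)] -> total=11

Answer: 11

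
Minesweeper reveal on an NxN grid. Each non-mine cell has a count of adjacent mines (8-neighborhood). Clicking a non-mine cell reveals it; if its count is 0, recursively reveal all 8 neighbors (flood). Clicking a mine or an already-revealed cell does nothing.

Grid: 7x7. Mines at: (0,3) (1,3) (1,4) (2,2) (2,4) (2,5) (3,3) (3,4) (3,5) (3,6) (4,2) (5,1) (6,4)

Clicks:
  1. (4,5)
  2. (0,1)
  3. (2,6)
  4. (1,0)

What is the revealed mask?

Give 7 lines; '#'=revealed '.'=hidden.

Answer: ###....
###....
##....#
##.....
##...#.
.......
.......

Derivation:
Click 1 (4,5) count=3: revealed 1 new [(4,5)] -> total=1
Click 2 (0,1) count=0: revealed 12 new [(0,0) (0,1) (0,2) (1,0) (1,1) (1,2) (2,0) (2,1) (3,0) (3,1) (4,0) (4,1)] -> total=13
Click 3 (2,6) count=3: revealed 1 new [(2,6)] -> total=14
Click 4 (1,0) count=0: revealed 0 new [(none)] -> total=14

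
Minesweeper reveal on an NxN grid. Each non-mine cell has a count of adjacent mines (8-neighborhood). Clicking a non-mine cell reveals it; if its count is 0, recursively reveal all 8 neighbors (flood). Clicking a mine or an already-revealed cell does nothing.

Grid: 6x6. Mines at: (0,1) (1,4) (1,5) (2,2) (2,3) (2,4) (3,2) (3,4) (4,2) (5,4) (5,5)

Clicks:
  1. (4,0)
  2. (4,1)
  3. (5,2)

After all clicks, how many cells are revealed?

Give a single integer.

Click 1 (4,0) count=0: revealed 10 new [(1,0) (1,1) (2,0) (2,1) (3,0) (3,1) (4,0) (4,1) (5,0) (5,1)] -> total=10
Click 2 (4,1) count=2: revealed 0 new [(none)] -> total=10
Click 3 (5,2) count=1: revealed 1 new [(5,2)] -> total=11

Answer: 11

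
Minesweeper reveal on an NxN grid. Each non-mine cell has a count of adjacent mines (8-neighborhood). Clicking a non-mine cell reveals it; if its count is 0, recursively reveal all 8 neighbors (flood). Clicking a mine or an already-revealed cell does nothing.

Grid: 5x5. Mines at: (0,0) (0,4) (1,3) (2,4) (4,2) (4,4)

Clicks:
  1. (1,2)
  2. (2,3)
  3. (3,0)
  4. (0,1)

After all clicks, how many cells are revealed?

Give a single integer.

Answer: 13

Derivation:
Click 1 (1,2) count=1: revealed 1 new [(1,2)] -> total=1
Click 2 (2,3) count=2: revealed 1 new [(2,3)] -> total=2
Click 3 (3,0) count=0: revealed 10 new [(1,0) (1,1) (2,0) (2,1) (2,2) (3,0) (3,1) (3,2) (4,0) (4,1)] -> total=12
Click 4 (0,1) count=1: revealed 1 new [(0,1)] -> total=13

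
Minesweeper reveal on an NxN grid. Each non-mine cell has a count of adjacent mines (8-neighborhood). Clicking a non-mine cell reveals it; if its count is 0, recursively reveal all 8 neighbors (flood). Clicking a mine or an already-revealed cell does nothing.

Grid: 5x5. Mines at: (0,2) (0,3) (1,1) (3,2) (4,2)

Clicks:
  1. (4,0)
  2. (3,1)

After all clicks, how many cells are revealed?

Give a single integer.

Click 1 (4,0) count=0: revealed 6 new [(2,0) (2,1) (3,0) (3,1) (4,0) (4,1)] -> total=6
Click 2 (3,1) count=2: revealed 0 new [(none)] -> total=6

Answer: 6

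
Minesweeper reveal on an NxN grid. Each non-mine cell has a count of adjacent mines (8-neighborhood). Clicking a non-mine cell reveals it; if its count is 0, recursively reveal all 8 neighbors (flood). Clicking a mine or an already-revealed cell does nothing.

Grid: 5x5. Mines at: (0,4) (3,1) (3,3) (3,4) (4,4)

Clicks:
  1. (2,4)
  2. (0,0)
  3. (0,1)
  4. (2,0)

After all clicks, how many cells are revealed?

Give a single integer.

Click 1 (2,4) count=2: revealed 1 new [(2,4)] -> total=1
Click 2 (0,0) count=0: revealed 12 new [(0,0) (0,1) (0,2) (0,3) (1,0) (1,1) (1,2) (1,3) (2,0) (2,1) (2,2) (2,3)] -> total=13
Click 3 (0,1) count=0: revealed 0 new [(none)] -> total=13
Click 4 (2,0) count=1: revealed 0 new [(none)] -> total=13

Answer: 13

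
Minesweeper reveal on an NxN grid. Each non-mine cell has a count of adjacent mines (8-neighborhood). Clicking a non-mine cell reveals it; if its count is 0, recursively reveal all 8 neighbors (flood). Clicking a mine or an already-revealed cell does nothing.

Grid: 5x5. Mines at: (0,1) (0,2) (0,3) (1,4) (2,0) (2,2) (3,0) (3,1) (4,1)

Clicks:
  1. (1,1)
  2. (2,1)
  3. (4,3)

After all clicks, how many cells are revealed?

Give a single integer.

Click 1 (1,1) count=4: revealed 1 new [(1,1)] -> total=1
Click 2 (2,1) count=4: revealed 1 new [(2,1)] -> total=2
Click 3 (4,3) count=0: revealed 8 new [(2,3) (2,4) (3,2) (3,3) (3,4) (4,2) (4,3) (4,4)] -> total=10

Answer: 10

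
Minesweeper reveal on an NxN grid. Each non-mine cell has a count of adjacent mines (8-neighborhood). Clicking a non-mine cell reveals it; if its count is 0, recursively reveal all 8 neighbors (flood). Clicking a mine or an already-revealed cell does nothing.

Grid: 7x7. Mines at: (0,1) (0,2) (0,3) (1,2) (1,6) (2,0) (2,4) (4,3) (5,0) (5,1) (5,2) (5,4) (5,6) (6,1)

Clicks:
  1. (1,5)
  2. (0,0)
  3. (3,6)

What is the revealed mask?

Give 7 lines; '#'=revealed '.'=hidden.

Answer: #......
.....#.
.....##
.....##
.....##
.......
.......

Derivation:
Click 1 (1,5) count=2: revealed 1 new [(1,5)] -> total=1
Click 2 (0,0) count=1: revealed 1 new [(0,0)] -> total=2
Click 3 (3,6) count=0: revealed 6 new [(2,5) (2,6) (3,5) (3,6) (4,5) (4,6)] -> total=8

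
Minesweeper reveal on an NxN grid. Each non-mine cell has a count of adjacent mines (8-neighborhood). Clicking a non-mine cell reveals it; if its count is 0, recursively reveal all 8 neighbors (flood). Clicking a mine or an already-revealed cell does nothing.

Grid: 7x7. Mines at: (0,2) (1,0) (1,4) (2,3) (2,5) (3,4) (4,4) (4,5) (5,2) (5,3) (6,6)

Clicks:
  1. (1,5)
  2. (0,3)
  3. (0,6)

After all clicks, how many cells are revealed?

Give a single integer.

Click 1 (1,5) count=2: revealed 1 new [(1,5)] -> total=1
Click 2 (0,3) count=2: revealed 1 new [(0,3)] -> total=2
Click 3 (0,6) count=0: revealed 3 new [(0,5) (0,6) (1,6)] -> total=5

Answer: 5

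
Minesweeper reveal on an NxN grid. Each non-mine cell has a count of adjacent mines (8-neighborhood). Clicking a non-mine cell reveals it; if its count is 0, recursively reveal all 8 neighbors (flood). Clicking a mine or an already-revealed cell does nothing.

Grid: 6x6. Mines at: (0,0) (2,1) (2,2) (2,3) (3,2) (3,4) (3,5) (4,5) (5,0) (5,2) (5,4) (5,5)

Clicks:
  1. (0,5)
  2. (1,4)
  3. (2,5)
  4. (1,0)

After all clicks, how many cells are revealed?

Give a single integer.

Answer: 13

Derivation:
Click 1 (0,5) count=0: revealed 12 new [(0,1) (0,2) (0,3) (0,4) (0,5) (1,1) (1,2) (1,3) (1,4) (1,5) (2,4) (2,5)] -> total=12
Click 2 (1,4) count=1: revealed 0 new [(none)] -> total=12
Click 3 (2,5) count=2: revealed 0 new [(none)] -> total=12
Click 4 (1,0) count=2: revealed 1 new [(1,0)] -> total=13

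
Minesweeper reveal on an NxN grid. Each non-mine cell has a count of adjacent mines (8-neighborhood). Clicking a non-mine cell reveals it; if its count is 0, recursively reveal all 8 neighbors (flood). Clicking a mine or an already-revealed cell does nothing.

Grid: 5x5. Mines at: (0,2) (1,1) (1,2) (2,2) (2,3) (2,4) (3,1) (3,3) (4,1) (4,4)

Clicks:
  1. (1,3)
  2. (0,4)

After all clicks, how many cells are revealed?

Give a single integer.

Click 1 (1,3) count=5: revealed 1 new [(1,3)] -> total=1
Click 2 (0,4) count=0: revealed 3 new [(0,3) (0,4) (1,4)] -> total=4

Answer: 4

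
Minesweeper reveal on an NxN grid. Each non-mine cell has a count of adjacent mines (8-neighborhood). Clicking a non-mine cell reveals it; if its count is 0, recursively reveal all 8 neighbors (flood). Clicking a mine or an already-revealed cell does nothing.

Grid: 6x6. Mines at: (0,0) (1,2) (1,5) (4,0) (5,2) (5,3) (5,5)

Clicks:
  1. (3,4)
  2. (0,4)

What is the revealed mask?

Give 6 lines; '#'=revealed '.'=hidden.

Answer: ....#.
......
.#####
.#####
.#####
......

Derivation:
Click 1 (3,4) count=0: revealed 15 new [(2,1) (2,2) (2,3) (2,4) (2,5) (3,1) (3,2) (3,3) (3,4) (3,5) (4,1) (4,2) (4,3) (4,4) (4,5)] -> total=15
Click 2 (0,4) count=1: revealed 1 new [(0,4)] -> total=16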